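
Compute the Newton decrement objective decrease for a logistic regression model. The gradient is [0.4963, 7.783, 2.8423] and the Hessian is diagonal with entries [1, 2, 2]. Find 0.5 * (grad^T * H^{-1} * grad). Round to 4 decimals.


Step 1: H is diagonal, so H^(-1) * g = [0.4963, 3.8915, 1.4212].
Step 2: g^T H^(-1) g = sum_i g_i^2 / H_ii
  = (0.4963)^2/1 + (7.783)^2/2 + (2.8423)^2/2
  = 0.2463 + 30.2875 + 4.0393 = 34.5732
Step 3: Objective decrease = 0.5 * g^T H^(-1) g = 17.2866


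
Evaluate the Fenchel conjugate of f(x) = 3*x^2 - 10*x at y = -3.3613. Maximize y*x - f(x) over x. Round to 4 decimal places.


f*(y) = sup_x {y*x - a*x^2 - b*x} = sup_x {(y-b)*x - a*x^2}
FOC: (y - b) - 2a*x = 0 => x* = (y - b)/(2a)
x* = (-3.3613 + 10)/(2*3) = 1.1065
f*(-3.3613) = (y-b)^2/(4a) = (-3.3613 + 10)^2/(4*3)
= 44.0723/12 = 3.6727


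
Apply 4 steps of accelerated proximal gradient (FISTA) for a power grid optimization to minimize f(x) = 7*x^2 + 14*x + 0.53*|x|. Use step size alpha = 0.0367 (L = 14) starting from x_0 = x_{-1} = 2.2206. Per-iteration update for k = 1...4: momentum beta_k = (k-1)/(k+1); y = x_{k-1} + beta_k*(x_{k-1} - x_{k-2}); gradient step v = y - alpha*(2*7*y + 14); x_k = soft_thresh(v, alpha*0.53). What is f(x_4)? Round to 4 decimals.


FISTA on f(x) = 7*x^2 + 14*x + 0.53*|x|
L = 14, alpha = 0.0367
Iteration 1: beta = 0.0, y = 2.2206 + 0.0*(2.2206 - 2.2206) = 2.2206
  grad(y) = 45.0884, v = y - alpha*grad = 0.5659
  prox(v) = soft_thresh(0.5659, 0.0195) = 0.5464
Iteration 2: beta = 0.3333, y = 0.5464 + 0.3333*(0.5464 - 2.2206) = -0.0117
  grad(y) = 13.8368, v = y - alpha*grad = -0.5195
  prox(v) = soft_thresh(-0.5195, 0.0195) = -0.5
Iteration 3: beta = 0.5, y = -0.5 + 0.5*(-0.5 - 0.5464) = -1.0232
  grad(y) = -0.3252, v = y - alpha*grad = -1.0113
  prox(v) = soft_thresh(-1.0113, 0.0195) = -0.9918
Iteration 4: beta = 0.6, y = -0.9918 + 0.6*(-0.9918 + 0.5) = -1.2869
  grad(y) = -4.0171, v = y - alpha*grad = -1.1395
  prox(v) = soft_thresh(-1.1395, 0.0195) = -1.1201
f(x_4) = 7*(-1.1201)^2 + 14*(-1.1201) + 0.53*|-1.1201| = -6.3055


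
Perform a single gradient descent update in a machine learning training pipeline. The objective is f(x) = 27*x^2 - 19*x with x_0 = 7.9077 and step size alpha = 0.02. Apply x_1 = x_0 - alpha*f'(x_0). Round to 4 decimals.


We compute the gradient at x_0 and apply the update.
f'(x) = 54*x - 19
f'(7.9077) = 54*7.9077 - 19 = 408.0158
x_1 = 7.9077 - 0.02*408.0158 = -0.2526


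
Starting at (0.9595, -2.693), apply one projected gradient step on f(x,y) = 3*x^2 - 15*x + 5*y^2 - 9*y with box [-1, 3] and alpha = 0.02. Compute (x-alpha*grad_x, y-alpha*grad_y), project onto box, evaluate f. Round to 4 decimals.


Step 1: Compute gradient at (0.9595, -2.693).
grad_x = 2*3*0.9595 - 15 = -9.243
grad_y = 2*5*-2.693 - 9 = -35.93
Step 2: Gradient step.
x_raw = 0.9595 - 0.02*-9.243 = 1.1444
y_raw = -2.693 - 0.02*-35.93 = -1.9744
Step 3: Project onto [-1, 3].
x_proj = clip(1.1444) = 1.1444
y_proj = clip(-1.9744) = -1.0
Step 4: Evaluate f.
f(1.1444, -1.0) = 0.7633


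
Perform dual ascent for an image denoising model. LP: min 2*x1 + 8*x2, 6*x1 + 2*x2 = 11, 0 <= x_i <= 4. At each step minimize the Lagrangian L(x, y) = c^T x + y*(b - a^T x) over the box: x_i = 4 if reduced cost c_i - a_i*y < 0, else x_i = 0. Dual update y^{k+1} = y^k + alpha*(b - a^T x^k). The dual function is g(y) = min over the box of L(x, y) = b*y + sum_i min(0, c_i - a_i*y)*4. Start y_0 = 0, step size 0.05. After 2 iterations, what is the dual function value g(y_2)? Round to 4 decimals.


Dual ascent for LP: min 2*x1 + 8*x2, 6*x1 + 2*x2 = 11, 0 <= x_i <= 4
Step 1: y^k = 0.0, reduced costs: (2.0, 8.0)
  x^k = (0.0, 0.0), subgradient = b - a^T x = 11.0
  y^{k+1} = 0.0 + 0.05*11.0 = 0.55
Step 2: y^k = 0.55, reduced costs: (-1.3, 6.9)
  x^k = (4.0, 0.0), subgradient = b - a^T x = -13.0
  y^{k+1} = 0.55 + 0.05*-13.0 = -0.1
Dual objective at y_2 = -0.1: reduced costs (2.6, 8.2), box minimizer x = (0.0, 0.0)
g(y_2) = b*y + (c1 - a1*y)*x1 + (c2 - a2*y)*x2 = 11*(-0.1) + 2.6*0.0 + 8.2*0.0 = -1.1 + 0.0 + 0.0 = -1.1


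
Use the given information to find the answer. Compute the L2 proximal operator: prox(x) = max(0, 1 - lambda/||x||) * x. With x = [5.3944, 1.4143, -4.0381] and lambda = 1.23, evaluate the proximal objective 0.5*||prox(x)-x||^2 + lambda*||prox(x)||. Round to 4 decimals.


Step 1: Compute ||x||.
||x|| = 6.8852
Step 2: Compute scaling factor.
scale = max(0, 1 - 1.23/6.8852) = 0.8214
Step 3: prox(x) = [4.4307, 1.1616, -3.3167]
||prox(x)|| = 5.6552
Step 4: Proximal objective.
0.5*||prox-x||^2 = 0.7565
lambda*||prox|| = 6.9559
Total = 7.7124


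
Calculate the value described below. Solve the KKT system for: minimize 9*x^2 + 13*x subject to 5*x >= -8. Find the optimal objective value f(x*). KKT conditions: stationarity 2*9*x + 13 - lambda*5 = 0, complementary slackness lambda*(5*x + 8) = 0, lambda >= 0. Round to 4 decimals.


Step 1: Try lambda = 0 (constraint inactive).
Stationarity: 2*9*x + 13 = 0
x* = -13/(2*9) = -13/18 = -0.7222 (rounded; the exact value -13/18 is used below)
Check constraint: 5*-0.7222 = -3.611 >= -8 -- satisfied.
Step 2: Compute optimal value.
f(x*) = 9*(-13/18)^2 + 13*(-13/18) = -4.6944


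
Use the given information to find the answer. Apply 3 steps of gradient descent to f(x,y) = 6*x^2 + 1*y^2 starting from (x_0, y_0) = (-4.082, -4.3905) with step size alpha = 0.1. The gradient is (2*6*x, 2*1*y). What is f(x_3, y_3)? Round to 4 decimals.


Gradient descent on f(x,y) = 6*x^2 + 1*y^2.
Starting point: (-4.082, -4.3905), alpha = 0.1
Step 1: grad_x = 2*6*-4.082 = -48.984, grad_y = 2*1*-4.3905 = -8.781
  x_1 = -4.082 - 0.1*-48.984 = 0.8164
  y_1 = -4.3905 - 0.1*-8.781 = -3.5124
Step 2: grad_x = 2*6*0.8164 = 9.7968, grad_y = 2*1*-3.5124 = -7.0248
  x_2 = 0.8164 - 0.1*9.7968 = -0.1633
  y_2 = -3.5124 - 0.1*-7.0248 = -2.8099
Step 3: grad_x = 2*6*-0.1633 = -1.9594, grad_y = 2*1*-2.8099 = -5.6198
  x_3 = -0.1633 - 0.1*-1.9594 = 0.0327
  y_3 = -2.8099 - 0.1*-5.6198 = -2.2479
f(0.0327, -2.2479) = 6*0.0327^2 + 1*(-2.2479)^2 = 5.0596


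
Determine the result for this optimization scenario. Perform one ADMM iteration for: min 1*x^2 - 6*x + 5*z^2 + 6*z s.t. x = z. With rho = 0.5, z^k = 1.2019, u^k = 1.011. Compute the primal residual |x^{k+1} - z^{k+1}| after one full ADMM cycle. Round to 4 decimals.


ADMM iteration with rho = 0.5, z^k = 1.2019, u^k = 1.011
Step 1: x-update.
Minimize 1*x^2 - 6*x + (0.5/2)*(x - 1.2019 + 1.011)^2
FOC: (2*1 + 0.5)*x = 6 + 0.5*(1.2019 - 1.011)
x^{k+1} = 2.4382
Step 2: z-update.
Minimize 5*z^2 + 6*z + (0.5/2)*(2.4382 - z + 1.011)^2
FOC: (2*5 + 0.5)*z = -6 + 0.5*(2.4382 + 1.011)
z^{k+1} = -0.4072
Step 3: u-update.
u^{k+1} = 1.011 + 2.4382 + 0.4072 = 3.8564
Step 4: Primal residual = |2.4382 + 0.4072| = 2.8454


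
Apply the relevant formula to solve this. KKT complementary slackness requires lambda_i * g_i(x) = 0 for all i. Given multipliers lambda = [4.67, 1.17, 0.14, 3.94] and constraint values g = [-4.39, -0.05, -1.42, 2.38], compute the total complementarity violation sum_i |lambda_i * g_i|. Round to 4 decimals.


KKT complementary slackness check:
lambda_1 * g_1 = 4.67 * -4.39 = -20.5013
lambda_2 * g_2 = 1.17 * -0.05 = -0.0585
lambda_3 * g_3 = 0.14 * -1.42 = -0.1988
lambda_4 * g_4 = 3.94 * 2.38 = 9.3772
Total violation = 20.5013 + 0.0585 + 0.1988 + 9.3772 = 30.1358


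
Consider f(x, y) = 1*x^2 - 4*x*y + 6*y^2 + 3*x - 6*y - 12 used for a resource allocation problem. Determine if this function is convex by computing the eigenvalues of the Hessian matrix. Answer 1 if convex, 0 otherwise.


The Hessian of f(x,y) = 1*x^2 - 4*x*y + 6*y^2 + 3*x - 6*y - 12 is:
H = [[2, -4], [-4, 12]]
Trace = 2 + 12 = 14
Determinant = 2*12 - (-4)^2 = 8
Discriminant = (14)^2 - 4*8 = 164.0
Eigenvalues: lambda_1 = 0.5969, lambda_2 = 13.4031
The function is convex.

1


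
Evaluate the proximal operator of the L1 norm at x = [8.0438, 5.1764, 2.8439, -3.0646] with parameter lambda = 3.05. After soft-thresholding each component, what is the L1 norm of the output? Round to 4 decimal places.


Soft-thresholding with lambda = 3.05:
prox(8.0438) = sign(8.0438)*max(|8.0438| - 3.05, 0) = 4.9938
prox(5.1764) = sign(5.1764)*max(|5.1764| - 3.05, 0) = 2.1264
prox(2.8439) = sign(2.8439)*max(|2.8439| - 3.05, 0) = 0.0
prox(-3.0646) = sign(-3.0646)*max(|-3.0646| - 3.05, 0) = -0.0146
prox(x) = [4.9938, 2.1264, 0.0, -0.0146]
||prox(x)||_1 = 4.9938 + 2.1264 + 0.0 + 0.0146 = 7.1348


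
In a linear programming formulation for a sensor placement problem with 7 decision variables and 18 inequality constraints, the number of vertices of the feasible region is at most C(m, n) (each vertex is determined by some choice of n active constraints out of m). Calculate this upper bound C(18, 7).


Each vertex corresponds to some choice of n active constraints out of m, so the number of vertices is at most C(m, n) = m! / (n!(m-n)!).
m = 18, n = 7
Numerator: 18 * 17 * 16 * 15 * 14 * 13 * 12
Denominator: 7! = 5040
C(18, 7) = 31824


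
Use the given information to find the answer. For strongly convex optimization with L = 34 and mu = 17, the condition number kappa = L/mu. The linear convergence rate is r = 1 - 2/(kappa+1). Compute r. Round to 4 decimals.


Step 1: Compute the condition number.
kappa = L/mu = 34/17 = 2.0
Step 2: Compute the convergence rate.
r = 1 - 2/(kappa + 1) = 1 - 2*mu/(L + mu) = (L - mu)/(L + mu) = 17/51 = 0.3333


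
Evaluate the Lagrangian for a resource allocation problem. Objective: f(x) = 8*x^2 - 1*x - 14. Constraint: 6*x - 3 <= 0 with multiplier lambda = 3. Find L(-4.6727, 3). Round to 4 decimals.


Step 1: Evaluate f(x).
f(-4.6727) = 8*(-4.6727)^2 - 1*(-4.6727) - 14 = 165.3457
Step 2: Evaluate g(x).
g(-4.6727) = 6*-4.6727 - 3 = -31.0362
Step 3: Compute Lagrangian.
L = 165.3457 + 3*-31.0362 = 72.2371


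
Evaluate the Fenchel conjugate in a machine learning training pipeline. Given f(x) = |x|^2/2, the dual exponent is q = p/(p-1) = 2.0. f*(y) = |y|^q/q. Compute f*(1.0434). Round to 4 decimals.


The conjugate exponent q satisfies 1/p + 1/q = 1.
p = 2, so q = 2/(2 - 1) = 2.0
|y|^q = 1.0434^2.0 = 1.0887
f*(1.0434) = 1.0887 / 2.0 = 0.5443


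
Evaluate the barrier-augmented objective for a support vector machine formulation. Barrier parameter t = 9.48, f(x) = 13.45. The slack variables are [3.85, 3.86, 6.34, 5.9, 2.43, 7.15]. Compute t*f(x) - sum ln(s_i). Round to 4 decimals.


Step 1: Compute log-barrier.
ln values: [1.3481, 1.3507, 1.8469, 1.775, 0.8879, 1.9671]
phi = -(1.3481 + 1.3507 + 1.8469 + 1.775 + 0.8879 + 1.9671) = -9.1756
Step 2: Compute augmented objective.
t*f(x) = 9.48*13.45 = 127.506
Total = 127.506 - 9.1756 = 118.3304


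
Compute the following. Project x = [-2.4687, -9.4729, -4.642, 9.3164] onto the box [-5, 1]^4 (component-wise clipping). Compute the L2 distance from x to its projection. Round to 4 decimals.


Project each component onto [-5, 1].
clip(-2.4687) = -2.4687, clip(-9.4729) = -5.0, clip(-4.642) = -4.642, clip(9.3164) = 1.0
Projection = [-2.4687, -5.0, -4.642, 1.0]
Squared diffs: [0.0, 20.0068, 0.0, 69.1625]
Distance = sqrt(89.1693) = 9.443


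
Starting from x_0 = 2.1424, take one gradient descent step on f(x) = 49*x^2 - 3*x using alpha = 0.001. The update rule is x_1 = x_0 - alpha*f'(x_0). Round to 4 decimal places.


We compute the gradient at x_0 and apply the update.
f'(x) = 98*x - 3
f'(2.1424) = 98*2.1424 - 3 = 206.9552
x_1 = 2.1424 - 0.001*206.9552 = 1.9354


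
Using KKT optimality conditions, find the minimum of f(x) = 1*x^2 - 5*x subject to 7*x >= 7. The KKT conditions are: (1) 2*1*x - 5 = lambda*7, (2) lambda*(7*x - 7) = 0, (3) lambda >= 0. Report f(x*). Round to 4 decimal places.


Step 1: Try lambda = 0 (constraint inactive).
Stationarity: 2*1*x - 5 = 0
x* = 5/(2*1) = 2.5
Check constraint: 7*2.5 = 17.5 >= 7 -- satisfied.
Step 2: Compute optimal value.
f(x*) = 1*2.5^2 - 5*2.5 = -6.25


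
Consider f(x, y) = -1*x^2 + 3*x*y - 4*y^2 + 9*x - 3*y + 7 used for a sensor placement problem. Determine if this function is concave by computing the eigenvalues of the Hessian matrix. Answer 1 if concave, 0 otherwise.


The Hessian of f(x,y) = -1*x^2 + 3*x*y - 4*y^2 + 9*x - 3*y + 7 is:
H = [[-2, 3], [3, -8]]
Trace = -2 - 8 = -10
Determinant = -2*-8 - (3)^2 = 7
Discriminant = (-10)^2 - 4*7 = 72.0
Eigenvalues: lambda_1 = -9.2426, lambda_2 = -0.7574
The function is concave.

1


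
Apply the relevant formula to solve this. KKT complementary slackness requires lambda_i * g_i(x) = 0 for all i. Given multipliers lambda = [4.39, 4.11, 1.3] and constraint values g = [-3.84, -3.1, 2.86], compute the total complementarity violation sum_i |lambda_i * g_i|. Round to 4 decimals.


KKT complementary slackness check:
lambda_1 * g_1 = 4.39 * -3.84 = -16.8576
lambda_2 * g_2 = 4.11 * -3.1 = -12.741
lambda_3 * g_3 = 1.3 * 2.86 = 3.718
Total violation = 16.8576 + 12.741 + 3.718 = 33.3166


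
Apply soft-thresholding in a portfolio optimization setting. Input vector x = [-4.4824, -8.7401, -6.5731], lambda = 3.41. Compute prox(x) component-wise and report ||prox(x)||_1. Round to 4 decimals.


Soft-thresholding with lambda = 3.41:
prox(-4.4824) = sign(-4.4824)*max(|-4.4824| - 3.41, 0) = -1.0724
prox(-8.7401) = sign(-8.7401)*max(|-8.7401| - 3.41, 0) = -5.3301
prox(-6.5731) = sign(-6.5731)*max(|-6.5731| - 3.41, 0) = -3.1631
prox(x) = [-1.0724, -5.3301, -3.1631]
||prox(x)||_1 = 1.0724 + 5.3301 + 3.1631 = 9.5656


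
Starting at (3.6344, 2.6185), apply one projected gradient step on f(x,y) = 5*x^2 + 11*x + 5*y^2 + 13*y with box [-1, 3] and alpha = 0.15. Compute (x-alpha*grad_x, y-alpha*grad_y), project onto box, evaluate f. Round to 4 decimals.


Step 1: Compute gradient at (3.6344, 2.6185).
grad_x = 2*5*3.6344 + 11 = 47.344
grad_y = 2*5*2.6185 + 13 = 39.185
Step 2: Gradient step.
x_raw = 3.6344 - 0.15*47.344 = -3.4672
y_raw = 2.6185 - 0.15*39.185 = -3.2593
Step 3: Project onto [-1, 3].
x_proj = clip(-3.4672) = -1.0
y_proj = clip(-3.2593) = -1.0
Step 4: Evaluate f.
f(-1.0, -1.0) = -14.0


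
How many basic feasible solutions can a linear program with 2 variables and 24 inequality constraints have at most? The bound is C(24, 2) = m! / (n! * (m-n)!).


Each vertex corresponds to some choice of n active constraints out of m, so the number of vertices is at most C(m, n) = m! / (n!(m-n)!).
m = 24, n = 2
Numerator: 24 * 23
Denominator: 2! = 2
C(24, 2) = 276


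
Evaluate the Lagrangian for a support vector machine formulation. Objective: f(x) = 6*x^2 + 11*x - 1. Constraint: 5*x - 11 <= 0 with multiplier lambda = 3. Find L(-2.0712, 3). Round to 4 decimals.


Step 1: Evaluate f(x).
f(-2.0712) = 6*(-2.0712)^2 + 11*(-2.0712) - 1 = 1.956
Step 2: Evaluate g(x).
g(-2.0712) = 5*-2.0712 - 11 = -21.356
Step 3: Compute Lagrangian.
L = 1.956 + 3*-21.356 = -62.112


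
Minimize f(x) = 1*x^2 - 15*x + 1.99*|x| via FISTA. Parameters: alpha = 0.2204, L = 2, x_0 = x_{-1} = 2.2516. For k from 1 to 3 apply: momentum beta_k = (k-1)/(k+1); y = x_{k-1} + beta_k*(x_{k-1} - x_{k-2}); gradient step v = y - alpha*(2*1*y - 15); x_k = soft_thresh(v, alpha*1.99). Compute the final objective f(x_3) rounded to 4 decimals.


FISTA on f(x) = 1*x^2 - 15*x + 1.99*|x|
L = 2, alpha = 0.2204
Iteration 1: beta = 0.0, y = 2.2516 + 0.0*(2.2516 - 2.2516) = 2.2516
  grad(y) = -10.4968, v = y - alpha*grad = 4.5651
  prox(v) = soft_thresh(4.5651, 0.4386) = 4.1265
Iteration 2: beta = 0.3333, y = 4.1265 + 0.3333*(4.1265 - 2.2516) = 4.7515
  grad(y) = -5.4971, v = y - alpha*grad = 5.963
  prox(v) = soft_thresh(5.963, 0.4386) = 5.5244
Iteration 3: beta = 0.5, y = 5.5244 + 0.5*(5.5244 - 4.1265) = 6.2234
  grad(y) = -2.5532, v = y - alpha*grad = 6.7861
  prox(v) = soft_thresh(6.7861, 0.4386) = 6.3475
f(x_3) = 1*6.3475^2 - 15*6.3475 + 1.99*|6.3475| = -42.2902


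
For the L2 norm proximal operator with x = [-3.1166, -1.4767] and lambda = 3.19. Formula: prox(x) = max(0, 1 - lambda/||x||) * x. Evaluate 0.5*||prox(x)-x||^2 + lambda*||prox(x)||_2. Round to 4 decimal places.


Step 1: Compute ||x||.
||x|| = 3.4487
Step 2: Compute scaling factor.
scale = max(0, 1 - 3.19/3.4487) = 0.075
Step 3: prox(x) = [-0.2338, -0.1108]
||prox(x)|| = 0.2587
Step 4: Proximal objective.
0.5*||prox-x||^2 = 5.0881
lambda*||prox|| = 0.8253
Total = 5.9134


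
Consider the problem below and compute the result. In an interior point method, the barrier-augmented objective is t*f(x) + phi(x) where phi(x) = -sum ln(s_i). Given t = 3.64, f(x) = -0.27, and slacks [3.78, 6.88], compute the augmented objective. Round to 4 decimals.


Step 1: Compute log-barrier.
ln values: [1.3297, 1.9286]
phi = -(1.3297 + 1.9286) = -3.2583
Step 2: Compute augmented objective.
t*f(x) = 3.64*-0.27 = -0.9828
Total = -0.9828 - 3.2583 = -4.2411


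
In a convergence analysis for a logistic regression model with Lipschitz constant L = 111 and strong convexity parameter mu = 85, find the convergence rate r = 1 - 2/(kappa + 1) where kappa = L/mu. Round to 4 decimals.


Step 1: Compute the condition number.
kappa = L/mu = 111/85 = 1.3059
Step 2: Compute the convergence rate.
r = 1 - 2/(kappa + 1) = 1 - 2*mu/(L + mu) = (L - mu)/(L + mu) = 26/196 = 0.1327


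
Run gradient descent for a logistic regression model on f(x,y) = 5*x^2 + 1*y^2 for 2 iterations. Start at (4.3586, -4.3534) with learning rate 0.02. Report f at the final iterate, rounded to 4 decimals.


Gradient descent on f(x,y) = 5*x^2 + 1*y^2.
Starting point: (4.3586, -4.3534), alpha = 0.02
Step 1: grad_x = 2*5*4.3586 = 43.586, grad_y = 2*1*-4.3534 = -8.7068
  x_1 = 4.3586 - 0.02*43.586 = 3.4869
  y_1 = -4.3534 - 0.02*-8.7068 = -4.1793
Step 2: grad_x = 2*5*3.4869 = 34.8688, grad_y = 2*1*-4.1793 = -8.3585
  x_2 = 3.4869 - 0.02*34.8688 = 2.7895
  y_2 = -4.1793 - 0.02*-8.3585 = -4.0121
f(2.7895, -4.0121) = 5*2.7895^2 + 1*(-4.0121)^2 = 55.0036


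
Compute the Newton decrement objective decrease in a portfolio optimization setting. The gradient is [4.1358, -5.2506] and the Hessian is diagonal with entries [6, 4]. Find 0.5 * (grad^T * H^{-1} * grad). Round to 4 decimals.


Step 1: H is diagonal, so H^(-1) * g = [0.6893, -1.3127].
Step 2: g^T H^(-1) g = sum_i g_i^2 / H_ii
  = (4.1358)^2/6 + (-5.2506)^2/4
  = 2.8508 + 6.8922 = 9.743
Step 3: Objective decrease = 0.5 * g^T H^(-1) g = 4.8715


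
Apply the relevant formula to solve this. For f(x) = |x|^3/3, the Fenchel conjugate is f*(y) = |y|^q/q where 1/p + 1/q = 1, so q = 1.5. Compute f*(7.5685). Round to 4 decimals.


The conjugate exponent q satisfies 1/p + 1/q = 1.
p = 3, so q = 3/(3 - 1) = 1.5
|y|^q = 7.5685^1.5 = 20.8216
f*(7.5685) = 20.8216 / 1.5 = 13.8811


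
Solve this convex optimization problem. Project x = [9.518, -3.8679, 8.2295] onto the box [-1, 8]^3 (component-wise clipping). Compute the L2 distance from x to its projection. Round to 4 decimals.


Project each component onto [-1, 8].
clip(9.518) = 8.0, clip(-3.8679) = -1.0, clip(8.2295) = 8.0
Projection = [8.0, -1.0, 8.0]
Squared diffs: [2.3043, 8.2249, 0.0527]
Distance = sqrt(10.5819) = 3.253


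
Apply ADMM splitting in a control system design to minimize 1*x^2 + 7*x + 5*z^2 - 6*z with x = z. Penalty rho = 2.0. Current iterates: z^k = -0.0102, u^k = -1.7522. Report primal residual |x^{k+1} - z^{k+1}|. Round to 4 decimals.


ADMM iteration with rho = 2.0, z^k = -0.0102, u^k = -1.7522
Step 1: x-update.
Minimize 1*x^2 + 7*x + (2.0/2)*(x + 0.0102 - 1.7522)^2
FOC: (2*1 + 2.0)*x = -7 + 2.0*(-0.0102 + 1.7522)
x^{k+1} = -0.879
Step 2: z-update.
Minimize 5*z^2 - 6*z + (2.0/2)*(-0.879 - z - 1.7522)^2
FOC: (2*5 + 2.0)*z = 6 + 2.0*(-0.879 - 1.7522)
z^{k+1} = 0.0615
Step 3: u-update.
u^{k+1} = -1.7522 - 0.879 - 0.0615 = -2.6927
Step 4: Primal residual = |-0.879 - 0.0615| = 0.9405


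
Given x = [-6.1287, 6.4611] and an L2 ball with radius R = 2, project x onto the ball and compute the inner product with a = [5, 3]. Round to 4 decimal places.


Step 1: Compute ||x|| (intermediates to 6 decimals).
||x|| = sqrt((-6.1287)^2 + 6.4611^2) = 8.905435
Step 2: Project.
Since ||x|| > R, scale = R/||x|| = 2/8.905435 = 0.224582, proj(x) = scale * x
proj(x) = [-1.376396, 1.451047]
Step 3: Dot product.
a^T * proj(x) = 5*(-1.376396) + 3*1.451047 = -2.5288


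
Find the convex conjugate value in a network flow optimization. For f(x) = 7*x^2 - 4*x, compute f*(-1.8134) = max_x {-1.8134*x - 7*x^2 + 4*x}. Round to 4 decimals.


f*(y) = sup_x {y*x - a*x^2 - b*x} = sup_x {(y-b)*x - a*x^2}
FOC: (y - b) - 2a*x = 0 => x* = (y - b)/(2a)
x* = (-1.8134 + 4)/(2*7) = 0.1562
f*(-1.8134) = (y-b)^2/(4a) = (-1.8134 + 4)^2/(4*7)
= 4.7812/28 = 0.1708


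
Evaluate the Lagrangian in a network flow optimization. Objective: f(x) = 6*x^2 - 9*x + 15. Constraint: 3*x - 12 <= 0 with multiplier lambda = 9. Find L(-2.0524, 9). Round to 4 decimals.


Step 1: Evaluate f(x).
f(-2.0524) = 6*(-2.0524)^2 - 9*(-2.0524) + 15 = 58.7457
Step 2: Evaluate g(x).
g(-2.0524) = 3*-2.0524 - 12 = -18.1572
Step 3: Compute Lagrangian.
L = 58.7457 + 9*-18.1572 = -104.6691


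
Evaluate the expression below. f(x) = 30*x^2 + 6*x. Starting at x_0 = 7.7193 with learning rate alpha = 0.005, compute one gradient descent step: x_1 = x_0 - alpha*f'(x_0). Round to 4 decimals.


We compute the gradient at x_0 and apply the update.
f'(x) = 60*x + 6
f'(7.7193) = 60*7.7193 + 6 = 469.158
x_1 = 7.7193 - 0.005*469.158 = 5.3735


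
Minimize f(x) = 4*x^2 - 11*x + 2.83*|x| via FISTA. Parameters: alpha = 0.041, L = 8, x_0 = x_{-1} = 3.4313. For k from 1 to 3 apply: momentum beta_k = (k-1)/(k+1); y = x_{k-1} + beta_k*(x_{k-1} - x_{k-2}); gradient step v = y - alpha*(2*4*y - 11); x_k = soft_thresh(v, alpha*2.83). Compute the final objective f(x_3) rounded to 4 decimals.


FISTA on f(x) = 4*x^2 - 11*x + 2.83*|x|
L = 8, alpha = 0.041
Iteration 1: beta = 0.0, y = 3.4313 + 0.0*(3.4313 - 3.4313) = 3.4313
  grad(y) = 16.4504, v = y - alpha*grad = 2.7568
  prox(v) = soft_thresh(2.7568, 0.116) = 2.6408
Iteration 2: beta = 0.3333, y = 2.6408 + 0.3333*(2.6408 - 3.4313) = 2.3773
  grad(y) = 8.0184, v = y - alpha*grad = 2.0485
  prox(v) = soft_thresh(2.0485, 0.116) = 1.9325
Iteration 3: beta = 0.5, y = 1.9325 + 0.5*(1.9325 - 2.6408) = 1.5784
  grad(y) = 1.627, v = y - alpha*grad = 1.5117
  prox(v) = soft_thresh(1.5117, 0.116) = 1.3956
f(x_3) = 4*1.3956^2 - 11*1.3956 + 2.83*|1.3956| = -3.6111


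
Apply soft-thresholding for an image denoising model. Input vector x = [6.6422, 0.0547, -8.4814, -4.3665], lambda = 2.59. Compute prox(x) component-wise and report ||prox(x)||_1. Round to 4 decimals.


Soft-thresholding with lambda = 2.59:
prox(6.6422) = sign(6.6422)*max(|6.6422| - 2.59, 0) = 4.0522
prox(0.0547) = sign(0.0547)*max(|0.0547| - 2.59, 0) = 0.0
prox(-8.4814) = sign(-8.4814)*max(|-8.4814| - 2.59, 0) = -5.8914
prox(-4.3665) = sign(-4.3665)*max(|-4.3665| - 2.59, 0) = -1.7765
prox(x) = [4.0522, 0.0, -5.8914, -1.7765]
||prox(x)||_1 = 4.0522 + 0.0 + 5.8914 + 1.7765 = 11.7201


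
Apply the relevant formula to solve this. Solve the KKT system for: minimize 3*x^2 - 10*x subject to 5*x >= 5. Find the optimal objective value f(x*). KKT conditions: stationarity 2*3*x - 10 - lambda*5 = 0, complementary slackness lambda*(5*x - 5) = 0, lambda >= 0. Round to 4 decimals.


Step 1: Try lambda = 0 (constraint inactive).
Stationarity: 2*3*x - 10 = 0
x* = 10/(2*3) = 5/3 = 1.6667 (rounded; the exact value 5/3 is used below)
Check constraint: 5*1.6667 = 8.3335 >= 5 -- satisfied.
Step 2: Compute optimal value.
f(x*) = 3*(5/3)^2 - 10*(5/3) = -8.3333


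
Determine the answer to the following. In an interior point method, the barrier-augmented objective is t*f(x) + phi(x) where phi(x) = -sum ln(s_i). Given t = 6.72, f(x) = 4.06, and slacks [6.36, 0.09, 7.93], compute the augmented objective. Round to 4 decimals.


Step 1: Compute log-barrier.
ln values: [1.85, -2.4079, 2.0707]
phi = -(1.85 - 2.4079 + 2.0707) = -1.5127
Step 2: Compute augmented objective.
t*f(x) = 6.72*4.06 = 27.2832
Total = 27.2832 - 1.5127 = 25.7705


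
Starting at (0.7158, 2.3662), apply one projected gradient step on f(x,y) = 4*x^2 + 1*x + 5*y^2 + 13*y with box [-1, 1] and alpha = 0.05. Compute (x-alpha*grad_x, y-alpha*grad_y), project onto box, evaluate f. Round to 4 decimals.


Step 1: Compute gradient at (0.7158, 2.3662).
grad_x = 2*4*0.7158 + 1 = 6.7264
grad_y = 2*5*2.3662 + 13 = 36.662
Step 2: Gradient step.
x_raw = 0.7158 - 0.05*6.7264 = 0.3795
y_raw = 2.3662 - 0.05*36.662 = 0.5331
Step 3: Project onto [-1, 1].
x_proj = clip(0.3795) = 0.3795
y_proj = clip(0.5331) = 0.5331
Step 4: Evaluate f.
f(0.3795, 0.5331) = 9.3068


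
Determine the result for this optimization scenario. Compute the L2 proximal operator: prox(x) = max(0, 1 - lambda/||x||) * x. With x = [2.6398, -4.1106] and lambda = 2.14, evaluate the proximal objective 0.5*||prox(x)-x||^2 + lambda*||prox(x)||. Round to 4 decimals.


Step 1: Compute ||x||.
||x|| = 4.8852
Step 2: Compute scaling factor.
scale = max(0, 1 - 2.14/4.8852) = 0.5619
Step 3: prox(x) = [1.4834, -2.3099]
||prox(x)|| = 2.7452
Step 4: Proximal objective.
0.5*||prox-x||^2 = 2.2898
lambda*||prox|| = 5.8747
Total = 8.1646


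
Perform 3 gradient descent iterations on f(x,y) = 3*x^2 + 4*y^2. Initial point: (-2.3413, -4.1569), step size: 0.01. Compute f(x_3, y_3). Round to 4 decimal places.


Gradient descent on f(x,y) = 3*x^2 + 4*y^2.
Starting point: (-2.3413, -4.1569), alpha = 0.01
Step 1: grad_x = 2*3*-2.3413 = -14.0478, grad_y = 2*4*-4.1569 = -33.2552
  x_1 = -2.3413 - 0.01*-14.0478 = -2.2008
  y_1 = -4.1569 - 0.01*-33.2552 = -3.8243
Step 2: grad_x = 2*3*-2.2008 = -13.2049, grad_y = 2*4*-3.8243 = -30.5948
  x_2 = -2.2008 - 0.01*-13.2049 = -2.0688
  y_2 = -3.8243 - 0.01*-30.5948 = -3.5184
Step 3: grad_x = 2*3*-2.0688 = -12.4126, grad_y = 2*4*-3.5184 = -28.1472
  x_3 = -2.0688 - 0.01*-12.4126 = -1.9446
  y_3 = -3.5184 - 0.01*-28.1472 = -3.2369
f(-1.9446, -3.2369) = 3*(-1.9446)^2 + 4*(-3.2369)^2 = 53.2558


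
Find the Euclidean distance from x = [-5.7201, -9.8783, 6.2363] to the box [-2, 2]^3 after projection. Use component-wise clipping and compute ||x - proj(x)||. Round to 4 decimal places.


Project each component onto [-2, 2].
clip(-5.7201) = -2.0, clip(-9.8783) = -2.0, clip(6.2363) = 2.0
Projection = [-2.0, -2.0, 2.0]
Squared diffs: [13.8391, 62.0676, 17.9462]
Distance = sqrt(93.8529) = 9.6878


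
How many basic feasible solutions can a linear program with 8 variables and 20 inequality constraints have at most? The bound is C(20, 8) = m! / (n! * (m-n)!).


Each vertex corresponds to some choice of n active constraints out of m, so the number of vertices is at most C(m, n) = m! / (n!(m-n)!).
m = 20, n = 8
Numerator: 20 * 19 * 18 * 17 * 16 * 15 * 14 * 13
Denominator: 8! = 40320
C(20, 8) = 125970


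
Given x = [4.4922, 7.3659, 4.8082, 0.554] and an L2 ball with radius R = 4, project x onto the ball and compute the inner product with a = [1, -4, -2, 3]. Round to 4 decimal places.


Step 1: Compute ||x|| (intermediates to 6 decimals).
||x|| = sqrt(4.4922^2 + 7.3659^2 + 4.8082^2 + 0.554^2) = 9.892525
Step 2: Project.
Since ||x|| > R, scale = R/||x|| = 4/9.892525 = 0.404346, proj(x) = scale * x
proj(x) = [1.816403, 2.978372, 1.944176, 0.224008]
Step 3: Dot product.
a^T * proj(x) = 1*1.816403 - 4*2.978372 - 2*1.944176 + 3*0.224008 = -13.3134


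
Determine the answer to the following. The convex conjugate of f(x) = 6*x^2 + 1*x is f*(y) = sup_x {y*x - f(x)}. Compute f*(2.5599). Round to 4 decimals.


f*(y) = sup_x {y*x - a*x^2 - b*x} = sup_x {(y-b)*x - a*x^2}
FOC: (y - b) - 2a*x = 0 => x* = (y - b)/(2a)
x* = (2.5599 - 1)/(2*6) = 0.13
f*(2.5599) = (y-b)^2/(4a) = (2.5599 - 1)^2/(4*6)
= 2.4333/24 = 0.1014


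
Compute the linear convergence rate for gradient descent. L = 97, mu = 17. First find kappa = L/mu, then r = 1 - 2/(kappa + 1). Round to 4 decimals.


Step 1: Compute the condition number.
kappa = L/mu = 97/17 = 5.7059
Step 2: Compute the convergence rate.
r = 1 - 2/(kappa + 1) = 1 - 2*mu/(L + mu) = (L - mu)/(L + mu) = 80/114 = 0.7018


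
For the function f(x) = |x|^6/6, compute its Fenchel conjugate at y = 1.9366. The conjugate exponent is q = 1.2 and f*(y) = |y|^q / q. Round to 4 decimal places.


The conjugate exponent q satisfies 1/p + 1/q = 1.
p = 6, so q = 6/(6 - 1) = 1.2
|y|^q = 1.9366^1.2 = 2.2103
f*(1.9366) = 2.2103 / 1.2 = 1.8419


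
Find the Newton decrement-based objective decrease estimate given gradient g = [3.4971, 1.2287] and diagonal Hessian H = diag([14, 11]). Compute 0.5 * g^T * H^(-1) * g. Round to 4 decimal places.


Step 1: H is diagonal, so H^(-1) * g = [0.2498, 0.1117].
Step 2: g^T H^(-1) g = sum_i g_i^2 / H_ii
  = (3.4971)^2/14 + (1.2287)^2/11
  = 0.8736 + 0.1372 = 1.0108
Step 3: Objective decrease = 0.5 * g^T H^(-1) g = 0.5054


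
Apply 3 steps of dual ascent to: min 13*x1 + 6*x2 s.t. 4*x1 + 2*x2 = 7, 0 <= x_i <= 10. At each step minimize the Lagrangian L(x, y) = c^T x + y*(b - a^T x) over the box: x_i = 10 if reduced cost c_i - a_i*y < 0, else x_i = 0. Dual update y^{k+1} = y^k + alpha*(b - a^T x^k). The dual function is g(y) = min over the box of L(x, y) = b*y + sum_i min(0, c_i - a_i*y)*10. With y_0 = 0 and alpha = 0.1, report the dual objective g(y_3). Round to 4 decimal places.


Dual ascent for LP: min 13*x1 + 6*x2, 4*x1 + 2*x2 = 7, 0 <= x_i <= 10
Step 1: y^k = 0.0, reduced costs: (13.0, 6.0)
  x^k = (0.0, 0.0), subgradient = b - a^T x = 7.0
  y^{k+1} = 0.0 + 0.1*7.0 = 0.7
Step 2: y^k = 0.7, reduced costs: (10.2, 4.6)
  x^k = (0.0, 0.0), subgradient = b - a^T x = 7.0
  y^{k+1} = 0.7 + 0.1*7.0 = 1.4
Step 3: y^k = 1.4, reduced costs: (7.4, 3.2)
  x^k = (0.0, 0.0), subgradient = b - a^T x = 7.0
  y^{k+1} = 1.4 + 0.1*7.0 = 2.1
Dual objective at y_3 = 2.1: reduced costs (4.6, 1.8), box minimizer x = (0.0, 0.0)
g(y_3) = b*y + (c1 - a1*y)*x1 + (c2 - a2*y)*x2 = 7*2.1 + 4.6*0.0 + 1.8*0.0 = 14.7 + 0.0 + 0.0 = 14.7


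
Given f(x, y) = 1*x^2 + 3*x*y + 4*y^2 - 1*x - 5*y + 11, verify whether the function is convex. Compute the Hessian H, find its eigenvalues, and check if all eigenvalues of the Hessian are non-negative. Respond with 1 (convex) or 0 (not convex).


The Hessian of f(x,y) = 1*x^2 + 3*x*y + 4*y^2 - 1*x - 5*y + 11 is:
H = [[2, 3], [3, 8]]
Trace = 2 + 8 = 10
Determinant = 2*8 - (3)^2 = 7
Discriminant = (10)^2 - 4*7 = 72.0
Eigenvalues: lambda_1 = 0.7574, lambda_2 = 9.2426
The function is convex.

1


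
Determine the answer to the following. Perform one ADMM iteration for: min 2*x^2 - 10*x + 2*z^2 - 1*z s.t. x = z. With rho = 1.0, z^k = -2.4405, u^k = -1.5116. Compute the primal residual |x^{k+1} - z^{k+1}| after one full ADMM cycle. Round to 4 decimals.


ADMM iteration with rho = 1.0, z^k = -2.4405, u^k = -1.5116
Step 1: x-update.
Minimize 2*x^2 - 10*x + (1.0/2)*(x + 2.4405 - 1.5116)^2
FOC: (2*2 + 1.0)*x = 10 + 1.0*(-2.4405 + 1.5116)
x^{k+1} = 1.8142
Step 2: z-update.
Minimize 2*z^2 - 1*z + (1.0/2)*(1.8142 - z - 1.5116)^2
FOC: (2*2 + 1.0)*z = 1 + 1.0*(1.8142 - 1.5116)
z^{k+1} = 0.2605
Step 3: u-update.
u^{k+1} = -1.5116 + 1.8142 - 0.2605 = 0.0421
Step 4: Primal residual = |1.8142 - 0.2605| = 1.5537


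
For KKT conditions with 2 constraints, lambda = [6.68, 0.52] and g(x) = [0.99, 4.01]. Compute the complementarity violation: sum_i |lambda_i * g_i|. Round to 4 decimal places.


KKT complementary slackness check:
lambda_1 * g_1 = 6.68 * 0.99 = 6.6132
lambda_2 * g_2 = 0.52 * 4.01 = 2.0852
Total violation = 6.6132 + 2.0852 = 8.6984


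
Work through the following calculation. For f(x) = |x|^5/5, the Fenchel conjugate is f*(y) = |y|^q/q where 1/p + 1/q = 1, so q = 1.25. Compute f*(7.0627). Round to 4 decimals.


The conjugate exponent q satisfies 1/p + 1/q = 1.
p = 5, so q = 5/(5 - 1) = 1.25
|y|^q = 7.0627^1.25 = 11.5137
f*(7.0627) = 11.5137 / 1.25 = 9.2109


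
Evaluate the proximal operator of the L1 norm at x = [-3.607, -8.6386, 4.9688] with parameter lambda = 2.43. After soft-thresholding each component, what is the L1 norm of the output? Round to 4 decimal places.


Soft-thresholding with lambda = 2.43:
prox(-3.607) = sign(-3.607)*max(|-3.607| - 2.43, 0) = -1.177
prox(-8.6386) = sign(-8.6386)*max(|-8.6386| - 2.43, 0) = -6.2086
prox(4.9688) = sign(4.9688)*max(|4.9688| - 2.43, 0) = 2.5388
prox(x) = [-1.177, -6.2086, 2.5388]
||prox(x)||_1 = 1.177 + 6.2086 + 2.5388 = 9.9244


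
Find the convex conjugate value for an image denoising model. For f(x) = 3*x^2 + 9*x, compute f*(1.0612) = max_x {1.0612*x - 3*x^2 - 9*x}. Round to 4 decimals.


f*(y) = sup_x {y*x - a*x^2 - b*x} = sup_x {(y-b)*x - a*x^2}
FOC: (y - b) - 2a*x = 0 => x* = (y - b)/(2a)
x* = (1.0612 - 9)/(2*3) = -1.3231
f*(1.0612) = (y-b)^2/(4a) = (1.0612 - 9)^2/(4*3)
= 63.0245/12 = 5.252


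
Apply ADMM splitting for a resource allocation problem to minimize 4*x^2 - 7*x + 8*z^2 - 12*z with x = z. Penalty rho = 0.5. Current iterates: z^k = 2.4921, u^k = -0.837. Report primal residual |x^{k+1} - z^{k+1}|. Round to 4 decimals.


ADMM iteration with rho = 0.5, z^k = 2.4921, u^k = -0.837
Step 1: x-update.
Minimize 4*x^2 - 7*x + (0.5/2)*(x - 2.4921 - 0.837)^2
FOC: (2*4 + 0.5)*x = 7 + 0.5*(2.4921 + 0.837)
x^{k+1} = 1.0194
Step 2: z-update.
Minimize 8*z^2 - 12*z + (0.5/2)*(1.0194 - z - 0.837)^2
FOC: (2*8 + 0.5)*z = 12 + 0.5*(1.0194 - 0.837)
z^{k+1} = 0.7328
Step 3: u-update.
u^{k+1} = -0.837 + 1.0194 - 0.7328 = -0.5504
Step 4: Primal residual = |1.0194 - 0.7328| = 0.2866


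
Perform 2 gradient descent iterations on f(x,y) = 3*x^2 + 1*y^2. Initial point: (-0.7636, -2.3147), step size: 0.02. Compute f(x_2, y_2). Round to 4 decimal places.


Gradient descent on f(x,y) = 3*x^2 + 1*y^2.
Starting point: (-0.7636, -2.3147), alpha = 0.02
Step 1: grad_x = 2*3*-0.7636 = -4.5816, grad_y = 2*1*-2.3147 = -4.6294
  x_1 = -0.7636 - 0.02*-4.5816 = -0.672
  y_1 = -2.3147 - 0.02*-4.6294 = -2.2221
Step 2: grad_x = 2*3*-0.672 = -4.0318, grad_y = 2*1*-2.2221 = -4.4442
  x_2 = -0.672 - 0.02*-4.0318 = -0.5913
  y_2 = -2.2221 - 0.02*-4.4442 = -2.1332
f(-0.5913, -2.1332) = 3*(-0.5913)^2 + 1*(-2.1332)^2 = 5.5997


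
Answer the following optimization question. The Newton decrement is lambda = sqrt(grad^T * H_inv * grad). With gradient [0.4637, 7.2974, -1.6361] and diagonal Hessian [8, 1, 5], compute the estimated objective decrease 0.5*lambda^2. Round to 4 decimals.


Step 1: H is diagonal, so H^(-1) * g = [0.058, 7.2974, -0.3272].
Step 2: g^T H^(-1) g = sum_i g_i^2 / H_ii
  = (0.4637)^2/8 + (7.2974)^2/1 + (-1.6361)^2/5
  = 0.0269 + 53.252 + 0.5354 = 53.8143
Step 3: Objective decrease = 0.5 * g^T H^(-1) g = 26.9071


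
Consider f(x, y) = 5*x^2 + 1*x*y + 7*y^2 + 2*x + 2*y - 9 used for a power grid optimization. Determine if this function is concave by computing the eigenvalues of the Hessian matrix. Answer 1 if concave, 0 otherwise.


The Hessian of f(x,y) = 5*x^2 + 1*x*y + 7*y^2 + 2*x + 2*y - 9 is:
H = [[10, 1], [1, 14]]
Trace = 10 + 14 = 24
Determinant = 10*14 - (1)^2 = 139
Discriminant = (24)^2 - 4*139 = 20.0
Eigenvalues: lambda_1 = 9.7639, lambda_2 = 14.2361
The function is not concave.

0


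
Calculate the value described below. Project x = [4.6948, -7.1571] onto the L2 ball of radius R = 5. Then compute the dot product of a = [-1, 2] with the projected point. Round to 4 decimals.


Step 1: Compute ||x|| (intermediates to 6 decimals).
||x|| = sqrt(4.6948^2 + (-7.1571)^2) = 8.559511
Step 2: Project.
Since ||x|| > R, scale = R/||x|| = 5/8.559511 = 0.584146, proj(x) = scale * x
proj(x) = [2.742449, -4.180791]
Step 3: Dot product.
a^T * proj(x) = -1*2.742449 + 2*(-4.180791) = -11.104


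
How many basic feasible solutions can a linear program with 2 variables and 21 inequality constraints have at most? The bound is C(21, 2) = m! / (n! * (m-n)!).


Each vertex corresponds to some choice of n active constraints out of m, so the number of vertices is at most C(m, n) = m! / (n!(m-n)!).
m = 21, n = 2
Numerator: 21 * 20
Denominator: 2! = 2
C(21, 2) = 210


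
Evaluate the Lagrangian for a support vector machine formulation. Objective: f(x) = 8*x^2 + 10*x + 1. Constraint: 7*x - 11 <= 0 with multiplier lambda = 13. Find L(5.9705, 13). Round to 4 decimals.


Step 1: Evaluate f(x).
f(5.9705) = 8*5.9705^2 + 10*5.9705 + 1 = 345.88
Step 2: Evaluate g(x).
g(5.9705) = 7*5.9705 - 11 = 30.7935
Step 3: Compute Lagrangian.
L = 345.88 + 13*30.7935 = 746.1955


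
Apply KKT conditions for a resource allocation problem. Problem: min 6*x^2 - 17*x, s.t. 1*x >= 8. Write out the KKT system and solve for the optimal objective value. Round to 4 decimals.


Step 1: Try lambda = 0 (constraint inactive).
x_unc = 17/(2*6) = 1.4167
Check: 1*1.4167 = 1.4167 < 8 -- violated!
Step 2: Constraint must be active: 1*x = 8
x* = 8/1 = 8.0
lambda = (2*6*8.0 - 17)/1 = 79.0
Step 3: Compute optimal value.
f(x*) = 6*8.0^2 - 17*8.0 = 248.0


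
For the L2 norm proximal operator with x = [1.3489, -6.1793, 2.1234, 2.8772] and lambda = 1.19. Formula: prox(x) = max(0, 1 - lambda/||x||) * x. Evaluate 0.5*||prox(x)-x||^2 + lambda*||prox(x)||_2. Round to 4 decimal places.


Step 1: Compute ||x||.
||x|| = 7.2657
Step 2: Compute scaling factor.
scale = max(0, 1 - 1.19/7.2657) = 0.8362
Step 3: prox(x) = [1.128, -5.1672, 1.7756, 2.406]
||prox(x)|| = 6.0757
Step 4: Proximal objective.
0.5*||prox-x||^2 = 0.7081
lambda*||prox|| = 7.2301
Total = 7.9381


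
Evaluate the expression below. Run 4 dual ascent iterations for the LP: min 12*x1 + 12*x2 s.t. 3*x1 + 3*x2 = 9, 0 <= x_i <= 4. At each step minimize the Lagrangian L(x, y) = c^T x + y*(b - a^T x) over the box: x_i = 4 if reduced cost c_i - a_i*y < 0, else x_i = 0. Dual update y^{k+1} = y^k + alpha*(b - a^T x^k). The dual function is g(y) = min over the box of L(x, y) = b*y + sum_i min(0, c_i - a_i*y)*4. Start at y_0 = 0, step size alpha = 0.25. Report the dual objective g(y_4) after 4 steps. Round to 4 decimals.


Dual ascent for LP: min 12*x1 + 12*x2, 3*x1 + 3*x2 = 9, 0 <= x_i <= 4
Step 1: y^k = 0.0, reduced costs: (12.0, 12.0)
  x^k = (0.0, 0.0), subgradient = b - a^T x = 9.0
  y^{k+1} = 0.0 + 0.25*9.0 = 2.25
Step 2: y^k = 2.25, reduced costs: (5.25, 5.25)
  x^k = (0.0, 0.0), subgradient = b - a^T x = 9.0
  y^{k+1} = 2.25 + 0.25*9.0 = 4.5
Step 3: y^k = 4.5, reduced costs: (-1.5, -1.5)
  x^k = (4.0, 4.0), subgradient = b - a^T x = -15.0
  y^{k+1} = 4.5 + 0.25*-15.0 = 0.75
Step 4: y^k = 0.75, reduced costs: (9.75, 9.75)
  x^k = (0.0, 0.0), subgradient = b - a^T x = 9.0
  y^{k+1} = 0.75 + 0.25*9.0 = 3.0
Dual objective at y_4 = 3.0: reduced costs (3.0, 3.0), box minimizer x = (0.0, 0.0)
g(y_4) = b*y + (c1 - a1*y)*x1 + (c2 - a2*y)*x2 = 9*3.0 + 3.0*0.0 + 3.0*0.0 = 27.0 + 0.0 + 0.0 = 27.0


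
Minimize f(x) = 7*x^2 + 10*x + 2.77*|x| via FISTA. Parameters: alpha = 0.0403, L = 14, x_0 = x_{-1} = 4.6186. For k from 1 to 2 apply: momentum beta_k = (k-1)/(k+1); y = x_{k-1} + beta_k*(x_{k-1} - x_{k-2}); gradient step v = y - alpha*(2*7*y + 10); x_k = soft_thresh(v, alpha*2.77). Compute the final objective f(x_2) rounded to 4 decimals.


FISTA on f(x) = 7*x^2 + 10*x + 2.77*|x|
L = 14, alpha = 0.0403
Iteration 1: beta = 0.0, y = 4.6186 + 0.0*(4.6186 - 4.6186) = 4.6186
  grad(y) = 74.6604, v = y - alpha*grad = 1.6098
  prox(v) = soft_thresh(1.6098, 0.1116) = 1.4982
Iteration 2: beta = 0.3333, y = 1.4982 + 0.3333*(1.4982 - 4.6186) = 0.458
  grad(y) = 16.4121, v = y - alpha*grad = -0.2034
  prox(v) = soft_thresh(-0.2034, 0.1116) = -0.0918
f(x_2) = 7*(-0.0918)^2 + 10*(-0.0918) + 2.77*|-0.0918| = -0.6045


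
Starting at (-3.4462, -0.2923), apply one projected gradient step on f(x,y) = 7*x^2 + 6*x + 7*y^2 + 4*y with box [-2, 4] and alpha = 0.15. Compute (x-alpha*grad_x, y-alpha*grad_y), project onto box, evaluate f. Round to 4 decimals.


Step 1: Compute gradient at (-3.4462, -0.2923).
grad_x = 2*7*-3.4462 + 6 = -42.2468
grad_y = 2*7*-0.2923 + 4 = -0.0922
Step 2: Gradient step.
x_raw = -3.4462 - 0.15*-42.2468 = 2.8908
y_raw = -0.2923 - 0.15*-0.0922 = -0.2785
Step 3: Project onto [-2, 4].
x_proj = clip(2.8908) = 2.8908
y_proj = clip(-0.2785) = -0.2785
Step 4: Evaluate f.
f(2.8908, -0.2785) = 75.2717


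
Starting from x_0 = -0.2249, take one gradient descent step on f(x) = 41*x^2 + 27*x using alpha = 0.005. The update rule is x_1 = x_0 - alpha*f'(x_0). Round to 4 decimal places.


We compute the gradient at x_0 and apply the update.
f'(x) = 82*x + 27
f'(-0.2249) = 82*-0.2249 + 27 = 8.5582
x_1 = -0.2249 - 0.005*8.5582 = -0.2677
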